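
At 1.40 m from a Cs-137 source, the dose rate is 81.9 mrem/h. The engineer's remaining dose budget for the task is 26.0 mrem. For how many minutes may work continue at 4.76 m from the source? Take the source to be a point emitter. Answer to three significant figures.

Using I₁d₁² = I₂d₂², rate at 4.76 m:
81.9 × (1.40/4.76)² = 81.9 × 0.08651 = 7.085 mrem/h.
Stay time = 26.0 mrem ÷ 7.085 mrem/h = 3.670 h = 220.2 min.

220 min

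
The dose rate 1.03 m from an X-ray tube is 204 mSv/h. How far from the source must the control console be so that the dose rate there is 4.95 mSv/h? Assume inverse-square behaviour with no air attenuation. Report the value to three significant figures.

Using I₁d₁² = I₂d₂², d₂ = d₁·√(I₁/I₂).
I₁/I₂ = 204/4.95 = 41.21, so d₂ = 1.03 × √41.21 = 6.612 m.

6.61 m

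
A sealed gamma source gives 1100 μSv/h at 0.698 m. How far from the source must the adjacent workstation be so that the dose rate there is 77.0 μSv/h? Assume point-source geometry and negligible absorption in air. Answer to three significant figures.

2.64 m

Applying the 1/r² law, d₂ = d₁·√(I₁/I₂).
I₁/I₂ = 1100/77.0 = 14.29, so d₂ = 0.698 × √14.29 = 2.639 m.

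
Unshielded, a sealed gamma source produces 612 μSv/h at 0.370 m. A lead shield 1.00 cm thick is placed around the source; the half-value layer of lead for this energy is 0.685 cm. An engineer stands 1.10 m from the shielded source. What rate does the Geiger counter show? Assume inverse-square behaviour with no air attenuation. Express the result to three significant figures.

Distance alone: 612 × (0.370/1.10)² = 612 × 0.1131 = 69.22 μSv/h.
Shield: 1.00/0.685 = 1.460 half-value layers → attenuation 2^(−1.460) = 0.3635.
Combined: 69.22 × 0.3635 = 25.16 μSv/h.

25.2 μSv/h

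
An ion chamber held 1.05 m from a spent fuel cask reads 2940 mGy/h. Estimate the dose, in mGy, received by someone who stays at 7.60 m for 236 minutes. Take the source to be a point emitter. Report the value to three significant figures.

221 mGy

Intensity scales as (d₁/d₂)², so rate at 7.60 m:
2940 × (1.05/7.60)² = 2940 × 0.01909 = 56.12 mGy/h.
Dose = rate × time = 56.12 mGy/h × 3.933 h = 220.7 mGy.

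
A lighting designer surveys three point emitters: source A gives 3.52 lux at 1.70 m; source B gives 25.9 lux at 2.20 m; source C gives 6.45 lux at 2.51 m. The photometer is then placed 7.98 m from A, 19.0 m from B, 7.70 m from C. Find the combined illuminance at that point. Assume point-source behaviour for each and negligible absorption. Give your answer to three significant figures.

1.19 lux

By superposition, sum each source's inverse-square contribution:
A: 3.52 × (1.70/7.98)² = 0.1597 lux
B: 25.9 × (2.20/19.0)² = 0.3472 lux
C: 6.45 × (2.51/7.70)² = 0.6854 lux
Total = 0.1597 + 0.3472 + 0.6854 = 1.192 lux.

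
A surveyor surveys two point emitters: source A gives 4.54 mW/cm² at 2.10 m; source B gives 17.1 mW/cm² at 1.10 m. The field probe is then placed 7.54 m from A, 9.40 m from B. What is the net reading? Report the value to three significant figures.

0.586 mW/cm²

Each source contributes Iᵢ·(dᵢ/rᵢ)²; contributions add.
A: 4.54 × (2.10/7.54)² = 0.3522 mW/cm²
B: 17.1 × (1.10/9.40)² = 0.2342 mW/cm²
Total = 0.3522 + 0.2342 = 0.5864 mW/cm².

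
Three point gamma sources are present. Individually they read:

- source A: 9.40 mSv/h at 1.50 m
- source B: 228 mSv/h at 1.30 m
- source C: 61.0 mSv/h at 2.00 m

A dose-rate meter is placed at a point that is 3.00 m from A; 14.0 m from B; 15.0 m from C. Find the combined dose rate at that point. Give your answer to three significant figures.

5.40 mSv/h

By superposition, sum each source's inverse-square contribution:
A: 9.40 × (1.50/3.00)² = 2.350 mSv/h
B: 228 × (1.30/14.0)² = 1.966 mSv/h
C: 61.0 × (2.00/15.0)² = 1.084 mSv/h
Total = 2.350 + 1.966 + 1.084 = 5.400 mSv/h.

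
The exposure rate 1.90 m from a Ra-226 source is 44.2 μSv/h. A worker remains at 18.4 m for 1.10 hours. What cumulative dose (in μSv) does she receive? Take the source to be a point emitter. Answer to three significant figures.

0.518 μSv

Since intensity falls as 1/r², rate at 18.4 m:
(1.90/18.4)² = 0.01066, so 44.2 × 0.01066 = 0.4712 μSv/h.
Dose = rate × time = 0.4712 μSv/h × 1.100 h = 0.5183 μSv.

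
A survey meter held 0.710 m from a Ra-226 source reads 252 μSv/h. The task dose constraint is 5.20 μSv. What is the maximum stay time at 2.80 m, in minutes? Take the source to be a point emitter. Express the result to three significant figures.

19.3 min

By the inverse-square law, rate at 2.80 m:
(0.710/2.80)² = 0.06430, so 252 × 0.06430 = 16.20 μSv/h.
Stay time = 5.20 μSv ÷ 16.20 μSv/h = 0.3210 h = 19.26 min.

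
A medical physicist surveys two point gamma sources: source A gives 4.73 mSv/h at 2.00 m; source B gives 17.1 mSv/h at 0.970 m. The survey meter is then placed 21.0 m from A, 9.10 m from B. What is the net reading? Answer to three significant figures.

Each source contributes Iᵢ·(dᵢ/rᵢ)²; contributions add.
A: 4.73 × (2.00/21.0)² = 0.04290 mSv/h
B: 17.1 × (0.970/9.10)² = 0.1943 mSv/h
Total = 0.04290 + 0.1943 = 0.2372 mSv/h.

0.237 mSv/h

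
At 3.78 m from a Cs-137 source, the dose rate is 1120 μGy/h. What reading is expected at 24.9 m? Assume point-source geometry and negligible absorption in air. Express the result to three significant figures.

Applying the 1/r² law, the rate at 24.9 m is
1120 × (3.78/24.9)² = 1120 × 0.02305 = 25.82 μGy/h.

25.8 μGy/h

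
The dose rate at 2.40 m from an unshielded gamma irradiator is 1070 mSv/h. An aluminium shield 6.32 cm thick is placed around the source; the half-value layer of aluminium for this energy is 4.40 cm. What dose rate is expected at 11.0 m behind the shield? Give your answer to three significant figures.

Distance alone: (2.40/11.0)² = 0.04760, so 1070 × 0.04760 = 50.93 mSv/h.
Shield: 6.32/4.40 = 1.436 half-value layers → attenuation 2^(−1.436) = 0.3696.
Combined: 50.93 × 0.3696 = 18.82 mSv/h.

18.8 mSv/h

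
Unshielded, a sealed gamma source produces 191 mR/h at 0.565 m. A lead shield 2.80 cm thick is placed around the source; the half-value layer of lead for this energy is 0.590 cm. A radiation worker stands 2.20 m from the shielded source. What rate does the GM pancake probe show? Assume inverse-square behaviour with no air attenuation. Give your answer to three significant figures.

0.470 mR/h

Distance alone: (0.565/2.20)² = 0.06596, so 191 × 0.06596 = 12.60 mR/h.
Shield: 2.80/0.590 = 4.746 half-value layers → attenuation 2^(−4.746) = 0.03727.
Combined: 12.60 × 0.03727 = 0.4696 mR/h.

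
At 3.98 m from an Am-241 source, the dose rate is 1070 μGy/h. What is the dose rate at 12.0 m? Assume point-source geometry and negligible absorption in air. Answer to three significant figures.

Applying the 1/r² law, the rate at 12.0 m is
(3.98/12.0)² = 0.1100, so 1070 × 0.1100 = 117.7 μGy/h.

118 μGy/h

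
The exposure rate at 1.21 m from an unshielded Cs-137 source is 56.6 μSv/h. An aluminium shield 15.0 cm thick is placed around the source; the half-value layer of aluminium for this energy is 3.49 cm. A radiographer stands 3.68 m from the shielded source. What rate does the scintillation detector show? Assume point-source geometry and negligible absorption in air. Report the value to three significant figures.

Distance alone: (1.21/3.68)² = 0.1081, so 56.6 × 0.1081 = 6.118 μSv/h.
Shield: 15.0/3.49 = 4.298 half-value layers → attenuation 2^(−4.298) = 0.05084.
Combined: 6.118 × 0.05084 = 0.3110 μSv/h.

0.311 μSv/h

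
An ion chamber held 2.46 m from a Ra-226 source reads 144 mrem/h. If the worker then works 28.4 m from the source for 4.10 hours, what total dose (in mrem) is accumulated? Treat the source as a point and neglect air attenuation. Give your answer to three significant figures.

4.43 mrem

Applying the 1/r² law, rate at 28.4 m:
144 × (2.46/28.4)² = 144 × 0.007503 = 1.080 mrem/h.
Dose = rate × time = 1.080 mrem/h × 4.100 h = 4.428 mrem.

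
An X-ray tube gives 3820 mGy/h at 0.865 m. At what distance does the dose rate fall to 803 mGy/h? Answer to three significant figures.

1.89 m

Using I₁d₁² = I₂d₂², d₂ = d₁·√(I₁/I₂).
I₁/I₂ = 3820/803 = 4.757, so d₂ = 0.865 × √4.757 = 1.887 m.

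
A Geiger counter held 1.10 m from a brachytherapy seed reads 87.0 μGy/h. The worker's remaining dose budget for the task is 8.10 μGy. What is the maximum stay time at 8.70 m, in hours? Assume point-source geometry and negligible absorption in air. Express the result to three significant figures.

By the inverse-square law, rate at 8.70 m:
87.0 × (1.10/8.70)² = 87.0 × 0.01599 = 1.391 μGy/h.
Stay time = 8.10 μGy ÷ 1.391 μGy/h = 5.823 h.

5.82 h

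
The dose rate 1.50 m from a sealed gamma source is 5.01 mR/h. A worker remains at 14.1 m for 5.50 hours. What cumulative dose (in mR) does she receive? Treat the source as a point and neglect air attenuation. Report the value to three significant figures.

Intensity scales as (d₁/d₂)², so rate at 14.1 m:
5.01 × (1.50/14.1)² = 5.01 × 0.01132 = 0.05671 mR/h.
Dose = rate × time = 0.05671 mR/h × 5.500 h = 0.3119 mR.

0.312 mR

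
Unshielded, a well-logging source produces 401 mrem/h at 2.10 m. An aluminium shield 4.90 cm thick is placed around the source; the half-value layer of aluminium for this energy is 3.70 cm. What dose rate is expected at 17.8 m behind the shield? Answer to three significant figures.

Distance alone: (2.10/17.8)² = 0.01392, so 401 × 0.01392 = 5.582 mrem/h.
Shield: 4.90/3.70 = 1.324 half-value layers → attenuation 2^(−1.324) = 0.3994.
Combined: 5.582 × 0.3994 = 2.229 mrem/h.

2.23 mrem/h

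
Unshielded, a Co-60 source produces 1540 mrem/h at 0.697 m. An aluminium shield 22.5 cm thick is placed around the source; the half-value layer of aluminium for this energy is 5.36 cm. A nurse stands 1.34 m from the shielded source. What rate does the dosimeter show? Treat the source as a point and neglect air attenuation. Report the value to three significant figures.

22.7 mrem/h

Distance alone: (0.697/1.34)² = 0.2706, so 1540 × 0.2706 = 416.7 mrem/h.
Shield: 22.5/5.36 = 4.198 half-value layers → attenuation 2^(−4.198) = 0.05448.
Combined: 416.7 × 0.05448 = 22.70 mrem/h.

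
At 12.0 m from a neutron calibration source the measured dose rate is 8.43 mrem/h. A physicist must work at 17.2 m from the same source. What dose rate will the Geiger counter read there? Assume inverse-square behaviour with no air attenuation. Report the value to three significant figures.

4.10 mrem/h

Using I₁d₁² = I₂d₂², scaling from 12.0 m to 17.2 m:
8.43 × (12.0/17.2)² = 8.43 × 0.4867 = 4.103 mrem/h.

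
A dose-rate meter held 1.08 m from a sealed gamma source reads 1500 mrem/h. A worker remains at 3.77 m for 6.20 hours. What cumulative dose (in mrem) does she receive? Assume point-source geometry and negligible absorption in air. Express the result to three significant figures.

763 mrem

By the inverse-square law, rate at 3.77 m:
1500 × (1.08/3.77)² = 1500 × 0.08207 = 123.1 mrem/h.
Dose = rate × time = 123.1 mrem/h × 6.200 h = 763.2 mrem.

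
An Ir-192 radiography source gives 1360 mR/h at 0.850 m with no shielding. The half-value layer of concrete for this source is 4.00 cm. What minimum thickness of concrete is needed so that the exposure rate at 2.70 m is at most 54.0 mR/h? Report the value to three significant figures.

At 2.70 m, distance alone gives 1360 × (0.850/2.70)² = 1360 × 0.09911 = 134.8 mR/h.
Further attenuation needed: 134.8/54.0 = 2.496.
n = log₂(2.496) = 1.320 half-value layers.
Thickness = 1.320 × 4.00 cm = 5.280 cm.

5.28 cm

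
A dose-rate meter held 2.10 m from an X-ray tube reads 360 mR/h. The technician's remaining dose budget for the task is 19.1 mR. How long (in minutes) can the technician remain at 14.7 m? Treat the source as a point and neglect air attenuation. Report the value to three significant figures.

156 min

By the inverse-square law, rate at 14.7 m:
360 × (2.10/14.7)² = 360 × 0.02041 = 7.348 mR/h.
Stay time = 19.1 mR ÷ 7.348 mR/h = 2.599 h = 155.9 min.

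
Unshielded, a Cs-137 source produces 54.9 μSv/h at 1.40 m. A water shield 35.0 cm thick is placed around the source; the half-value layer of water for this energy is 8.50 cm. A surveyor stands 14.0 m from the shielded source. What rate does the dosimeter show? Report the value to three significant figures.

0.0316 μSv/h

Distance alone: (1.40/14.0)² = 0.01000, so 54.9 × 0.01000 = 0.5490 μSv/h.
Shield: 35.0/8.50 = 4.118 half-value layers → attenuation 2^(−4.118) = 0.05759.
Combined: 0.5490 × 0.05759 = 0.03162 μSv/h.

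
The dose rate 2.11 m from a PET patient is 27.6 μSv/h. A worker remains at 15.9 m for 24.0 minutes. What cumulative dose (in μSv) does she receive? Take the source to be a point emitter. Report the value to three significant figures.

Applying the 1/r² law, rate at 15.9 m:
(2.11/15.9)² = 0.01761, so 27.6 × 0.01761 = 0.4860 μSv/h.
Dose = rate × time = 0.4860 μSv/h × 0.4000 h = 0.1944 μSv.

0.194 μSv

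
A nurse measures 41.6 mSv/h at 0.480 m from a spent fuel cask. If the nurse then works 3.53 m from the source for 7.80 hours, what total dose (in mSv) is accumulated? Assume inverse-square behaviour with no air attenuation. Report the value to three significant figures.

6.00 mSv

Since intensity falls as 1/r², rate at 3.53 m:
(0.480/3.53)² = 0.01849, so 41.6 × 0.01849 = 0.7692 mSv/h.
Dose = rate × time = 0.7692 mSv/h × 7.800 h = 6.000 mSv.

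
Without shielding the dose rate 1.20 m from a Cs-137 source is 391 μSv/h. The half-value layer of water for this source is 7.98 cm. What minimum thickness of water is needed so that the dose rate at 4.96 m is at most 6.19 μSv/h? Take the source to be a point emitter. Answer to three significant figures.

At 4.96 m, distance alone gives (1.20/4.96)² = 0.05853, so 391 × 0.05853 = 22.89 μSv/h.
Further attenuation needed: 22.89/6.19 = 3.698.
n = log₂(3.698) = 1.887 half-value layers.
Thickness = 1.887 × 7.98 cm = 15.06 cm.

15.1 cm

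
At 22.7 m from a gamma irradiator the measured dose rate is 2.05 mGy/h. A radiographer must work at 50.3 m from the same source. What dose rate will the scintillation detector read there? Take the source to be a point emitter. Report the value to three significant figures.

By the inverse-square law, scaling from 22.7 m to 50.3 m:
2.05 × (22.7/50.3)² = 2.05 × 0.2037 = 0.4176 mGy/h.

0.418 mGy/h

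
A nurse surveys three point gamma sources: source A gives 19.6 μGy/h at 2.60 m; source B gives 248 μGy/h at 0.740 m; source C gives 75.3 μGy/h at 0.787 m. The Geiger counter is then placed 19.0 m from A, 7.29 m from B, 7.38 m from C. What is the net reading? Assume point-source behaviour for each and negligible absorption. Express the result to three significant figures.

3.78 μGy/h

By superposition, sum each source's inverse-square contribution:
A: 19.6 × (2.60/19.0)² = 0.3670 μGy/h
B: 248 × (0.740/7.29)² = 2.555 μGy/h
C: 75.3 × (0.787/7.38)² = 0.8563 μGy/h
Total = 0.3670 + 2.555 + 0.8563 = 3.778 μGy/h.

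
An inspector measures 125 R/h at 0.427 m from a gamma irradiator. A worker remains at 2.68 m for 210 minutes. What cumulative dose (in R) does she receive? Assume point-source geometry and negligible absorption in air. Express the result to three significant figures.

Using I₁d₁² = I₂d₂², rate at 2.68 m:
125 × (0.427/2.68)² = 125 × 0.02539 = 3.174 R/h.
Dose = rate × time = 3.174 R/h × 3.500 h = 11.11 R.

11.1 R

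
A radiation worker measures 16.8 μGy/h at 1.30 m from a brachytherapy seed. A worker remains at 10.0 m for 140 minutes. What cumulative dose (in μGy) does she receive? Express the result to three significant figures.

0.662 μGy

Since intensity falls as 1/r², rate at 10.0 m:
(1.30/10.0)² = 0.01690, so 16.8 × 0.01690 = 0.2839 μGy/h.
Dose = rate × time = 0.2839 μGy/h × 2.333 h = 0.6623 μGy.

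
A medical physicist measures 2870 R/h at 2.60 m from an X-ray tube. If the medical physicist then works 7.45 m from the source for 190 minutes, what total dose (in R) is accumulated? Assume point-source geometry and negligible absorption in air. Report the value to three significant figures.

Using I₁d₁² = I₂d₂², rate at 7.45 m:
2870 × (2.60/7.45)² = 2870 × 0.1218 = 349.6 R/h.
Dose = rate × time = 349.6 R/h × 3.167 h = 1107 R.

1110 R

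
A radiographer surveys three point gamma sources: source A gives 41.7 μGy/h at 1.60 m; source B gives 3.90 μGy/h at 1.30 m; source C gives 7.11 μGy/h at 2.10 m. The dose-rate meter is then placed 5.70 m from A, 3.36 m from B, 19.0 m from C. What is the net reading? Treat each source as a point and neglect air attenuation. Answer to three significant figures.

3.96 μGy/h

Each source contributes Iᵢ·(dᵢ/rᵢ)²; contributions add.
A: 41.7 × (1.60/5.70)² = 3.286 μGy/h
B: 3.90 × (1.30/3.36)² = 0.5838 μGy/h
C: 7.11 × (2.10/19.0)² = 0.08686 μGy/h
Total = 3.286 + 0.5838 + 0.08686 = 3.957 μGy/h.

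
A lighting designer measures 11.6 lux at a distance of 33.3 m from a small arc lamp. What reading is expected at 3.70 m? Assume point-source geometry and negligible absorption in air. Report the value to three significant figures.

940 lux

Applying the 1/r² law, the rate at 3.70 m is
11.6 × (33.3/3.70)² = 11.6 × 81.00 = 939.6 lux.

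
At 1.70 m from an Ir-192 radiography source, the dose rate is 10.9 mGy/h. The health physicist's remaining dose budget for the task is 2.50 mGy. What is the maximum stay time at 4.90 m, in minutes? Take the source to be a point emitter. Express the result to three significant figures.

114 min

By the inverse-square law, rate at 4.90 m:
10.9 × (1.70/4.90)² = 10.9 × 0.1204 = 1.312 mGy/h.
Stay time = 2.50 mGy ÷ 1.312 mGy/h = 1.905 h = 114.3 min.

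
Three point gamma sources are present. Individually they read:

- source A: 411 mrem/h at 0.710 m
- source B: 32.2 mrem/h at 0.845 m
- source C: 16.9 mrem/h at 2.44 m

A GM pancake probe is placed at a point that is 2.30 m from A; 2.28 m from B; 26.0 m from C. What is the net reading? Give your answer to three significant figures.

43.7 mrem/h

Each source contributes Iᵢ·(dᵢ/rᵢ)²; contributions add.
A: 411 × (0.710/2.30)² = 39.17 mrem/h
B: 32.2 × (0.845/2.28)² = 4.423 mrem/h
C: 16.9 × (2.44/26.0)² = 0.1488 mrem/h
Total = 39.17 + 4.423 + 0.1488 = 43.74 mrem/h.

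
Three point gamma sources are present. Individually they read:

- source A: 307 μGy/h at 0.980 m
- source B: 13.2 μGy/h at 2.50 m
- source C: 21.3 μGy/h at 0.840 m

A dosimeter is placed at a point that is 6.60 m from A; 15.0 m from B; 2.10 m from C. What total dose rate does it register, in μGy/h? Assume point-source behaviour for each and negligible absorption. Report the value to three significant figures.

Each source contributes Iᵢ·(dᵢ/rᵢ)²; contributions add.
A: 307 × (0.980/6.60)² = 6.769 μGy/h
B: 13.2 × (2.50/15.0)² = 0.3667 μGy/h
C: 21.3 × (0.840/2.10)² = 3.408 μGy/h
Total = 6.769 + 0.3667 + 3.408 = 10.54 μGy/h.

10.5 μGy/h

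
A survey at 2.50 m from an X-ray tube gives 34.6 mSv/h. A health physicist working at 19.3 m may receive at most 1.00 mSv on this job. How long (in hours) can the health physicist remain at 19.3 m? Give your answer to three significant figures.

1.72 h

Using I₁d₁² = I₂d₂², rate at 19.3 m:
(2.50/19.3)² = 0.01678, so 34.6 × 0.01678 = 0.5806 mSv/h.
Stay time = 1.00 mSv ÷ 0.5806 mSv/h = 1.722 h.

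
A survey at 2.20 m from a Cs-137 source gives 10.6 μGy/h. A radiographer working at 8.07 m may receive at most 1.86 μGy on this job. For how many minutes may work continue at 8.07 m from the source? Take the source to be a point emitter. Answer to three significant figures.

142 min

Using I₁d₁² = I₂d₂², rate at 8.07 m:
(2.20/8.07)² = 0.07432, so 10.6 × 0.07432 = 0.7878 μGy/h.
Stay time = 1.86 μGy ÷ 0.7878 μGy/h = 2.361 h = 141.7 min.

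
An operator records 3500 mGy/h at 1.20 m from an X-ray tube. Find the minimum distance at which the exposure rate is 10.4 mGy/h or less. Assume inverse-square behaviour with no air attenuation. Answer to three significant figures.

Since intensity falls as 1/r², d₂ = d₁·√(I₁/I₂).
I₁/I₂ = 3500/10.4 = 336.5, so d₂ = 1.20 × √336.5 = 22.01 m.

22.0 m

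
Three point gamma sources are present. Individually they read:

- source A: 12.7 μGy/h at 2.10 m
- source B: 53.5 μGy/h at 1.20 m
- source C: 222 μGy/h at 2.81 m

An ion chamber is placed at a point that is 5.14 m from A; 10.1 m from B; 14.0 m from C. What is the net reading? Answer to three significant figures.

11.8 μGy/h

Each source contributes Iᵢ·(dᵢ/rᵢ)²; contributions add.
A: 12.7 × (2.10/5.14)² = 2.120 μGy/h
B: 53.5 × (1.20/10.1)² = 0.7552 μGy/h
C: 222 × (2.81/14.0)² = 8.944 μGy/h
Total = 2.120 + 0.7552 + 8.944 = 11.82 μGy/h.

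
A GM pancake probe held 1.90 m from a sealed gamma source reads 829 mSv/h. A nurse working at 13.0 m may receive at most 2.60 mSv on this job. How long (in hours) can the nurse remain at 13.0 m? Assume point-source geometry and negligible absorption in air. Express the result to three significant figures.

Since intensity falls as 1/r², rate at 13.0 m:
829 × (1.90/13.0)² = 829 × 0.02136 = 17.71 mSv/h.
Stay time = 2.60 mSv ÷ 17.71 mSv/h = 0.1468 h.

0.147 h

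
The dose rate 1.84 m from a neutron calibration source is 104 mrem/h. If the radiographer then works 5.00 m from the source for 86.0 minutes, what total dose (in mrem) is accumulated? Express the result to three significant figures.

By the inverse-square law, rate at 5.00 m:
(1.84/5.00)² = 0.1354, so 104 × 0.1354 = 14.08 mrem/h.
Dose = rate × time = 14.08 mrem/h × 1.433 h = 20.18 mrem.

20.2 mrem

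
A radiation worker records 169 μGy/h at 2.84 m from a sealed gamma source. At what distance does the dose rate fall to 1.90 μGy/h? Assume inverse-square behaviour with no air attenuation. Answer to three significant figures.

Applying the 1/r² law, d₂ = d₁·√(I₁/I₂).
I₁/I₂ = 169/1.90 = 88.95, so d₂ = 2.84 × √88.95 = 26.78 m.

26.8 m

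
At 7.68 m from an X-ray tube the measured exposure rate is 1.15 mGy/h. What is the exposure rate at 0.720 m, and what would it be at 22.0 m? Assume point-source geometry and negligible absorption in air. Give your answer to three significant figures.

Intensity scales as (d₁/d₂)², so
At 0.720 m: (7.68/0.720)² = 113.8, so 1.15 × 113.8 = 130.9 mGy/h
At 22.0 m: 130.9 × (0.720/22.0)² = 130.9 × 0.001071 = 0.1402 mGy/h.

131 mGy/h; 0.140 mGy/h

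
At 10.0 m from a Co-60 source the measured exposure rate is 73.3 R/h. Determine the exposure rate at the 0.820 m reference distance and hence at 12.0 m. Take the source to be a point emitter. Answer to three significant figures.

10900 R/h; 50.9 R/h

Intensity scales as (d₁/d₂)², so
At 0.820 m: 73.3 × (10.0/0.820)² = 73.3 × 148.7 = 10900 R/h
At 12.0 m: (0.820/12.0)² = 0.004669, so 10900 × 0.004669 = 50.89 R/h.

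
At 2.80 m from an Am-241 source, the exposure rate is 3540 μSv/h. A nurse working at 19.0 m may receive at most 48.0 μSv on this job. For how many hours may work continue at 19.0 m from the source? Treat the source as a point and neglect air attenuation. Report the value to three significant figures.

Since intensity falls as 1/r², rate at 19.0 m:
3540 × (2.80/19.0)² = 3540 × 0.02172 = 76.89 μSv/h.
Stay time = 48.0 μSv ÷ 76.89 μSv/h = 0.6243 h.

0.624 h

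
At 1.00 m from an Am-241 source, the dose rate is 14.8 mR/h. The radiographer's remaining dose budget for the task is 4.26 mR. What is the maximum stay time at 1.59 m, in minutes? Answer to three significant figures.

43.7 min

Using I₁d₁² = I₂d₂², rate at 1.59 m:
(1.00/1.59)² = 0.3956, so 14.8 × 0.3956 = 5.855 mR/h.
Stay time = 4.26 mR ÷ 5.855 mR/h = 0.7276 h = 43.66 min.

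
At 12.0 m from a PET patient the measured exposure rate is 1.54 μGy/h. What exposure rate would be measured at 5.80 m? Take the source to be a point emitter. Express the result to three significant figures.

Using I₁d₁² = I₂d₂², scaling from 12.0 m to 5.80 m:
1.54 × (12.0/5.80)² = 1.54 × 4.281 = 6.593 μGy/h.

6.59 μGy/h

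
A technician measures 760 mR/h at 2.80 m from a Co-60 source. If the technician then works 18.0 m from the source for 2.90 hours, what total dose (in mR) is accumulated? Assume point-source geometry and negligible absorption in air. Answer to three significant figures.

53.3 mR

Using I₁d₁² = I₂d₂², rate at 18.0 m:
(2.80/18.0)² = 0.02420, so 760 × 0.02420 = 18.39 mR/h.
Dose = rate × time = 18.39 mR/h × 2.900 h = 53.33 mR.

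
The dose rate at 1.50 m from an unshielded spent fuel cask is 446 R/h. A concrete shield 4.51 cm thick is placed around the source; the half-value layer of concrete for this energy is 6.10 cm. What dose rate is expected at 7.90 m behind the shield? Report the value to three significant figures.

Distance alone: 446 × (1.50/7.90)² = 446 × 0.03605 = 16.08 R/h.
Shield: 4.51/6.10 = 0.7393 half-value layers → attenuation 2^(−0.7393) = 0.5990.
Combined: 16.08 × 0.5990 = 9.632 R/h.

9.63 R/h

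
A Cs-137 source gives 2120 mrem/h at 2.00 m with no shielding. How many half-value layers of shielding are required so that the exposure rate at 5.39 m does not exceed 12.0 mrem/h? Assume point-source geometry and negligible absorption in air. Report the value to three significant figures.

At 5.39 m, distance alone gives (2.00/5.39)² = 0.1377, so 2120 × 0.1377 = 291.9 mrem/h.
Further attenuation needed: 291.9/12.0 = 24.32.
n = log₂(24.32) = 4.604 half-value layers.

4.60 half-value layers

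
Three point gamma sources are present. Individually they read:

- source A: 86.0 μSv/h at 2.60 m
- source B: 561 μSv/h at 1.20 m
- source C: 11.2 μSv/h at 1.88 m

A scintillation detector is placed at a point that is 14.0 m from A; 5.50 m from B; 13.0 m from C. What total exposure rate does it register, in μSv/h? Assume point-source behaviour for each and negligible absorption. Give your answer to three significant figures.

29.9 μSv/h

Each source contributes Iᵢ·(dᵢ/rᵢ)²; contributions add.
A: 86.0 × (2.60/14.0)² = 2.966 μSv/h
B: 561 × (1.20/5.50)² = 26.71 μSv/h
C: 11.2 × (1.88/13.0)² = 0.2342 μSv/h
Total = 2.966 + 26.71 + 0.2342 = 29.91 μSv/h.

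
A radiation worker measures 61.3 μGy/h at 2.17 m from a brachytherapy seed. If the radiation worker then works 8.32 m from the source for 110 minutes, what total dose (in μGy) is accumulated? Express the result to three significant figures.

Applying the 1/r² law, rate at 8.32 m:
61.3 × (2.17/8.32)² = 61.3 × 0.06803 = 4.170 μGy/h.
Dose = rate × time = 4.170 μGy/h × 1.833 h = 7.644 μGy.

7.64 μGy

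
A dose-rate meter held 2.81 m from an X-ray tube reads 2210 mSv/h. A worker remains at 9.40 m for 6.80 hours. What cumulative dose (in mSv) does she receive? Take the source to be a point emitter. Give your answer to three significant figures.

1340 mSv

Intensity scales as (d₁/d₂)², so rate at 9.40 m:
2210 × (2.81/9.40)² = 2210 × 0.08936 = 197.5 mSv/h.
Dose = rate × time = 197.5 mSv/h × 6.800 h = 1343 mSv.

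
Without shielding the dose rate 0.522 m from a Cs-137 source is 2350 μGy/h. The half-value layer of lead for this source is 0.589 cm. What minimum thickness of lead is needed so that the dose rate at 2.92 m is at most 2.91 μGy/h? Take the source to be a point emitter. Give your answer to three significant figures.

At 2.92 m, distance alone gives (0.522/2.92)² = 0.03196, so 2350 × 0.03196 = 75.11 μGy/h.
Further attenuation needed: 75.11/2.91 = 25.81.
n = log₂(25.81) = 4.690 half-value layers.
Thickness = 4.690 × 0.589 cm = 2.762 cm.

2.76 cm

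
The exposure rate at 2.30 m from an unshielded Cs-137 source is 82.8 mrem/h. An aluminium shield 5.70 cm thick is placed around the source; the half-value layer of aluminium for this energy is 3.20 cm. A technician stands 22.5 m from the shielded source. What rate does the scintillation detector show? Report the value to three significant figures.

0.252 mrem/h

Distance alone: 82.8 × (2.30/22.5)² = 82.8 × 0.01045 = 0.8653 mrem/h.
Shield: 5.70/3.20 = 1.781 half-value layers → attenuation 2^(−1.781) = 0.2910.
Combined: 0.8653 × 0.2910 = 0.2518 mrem/h.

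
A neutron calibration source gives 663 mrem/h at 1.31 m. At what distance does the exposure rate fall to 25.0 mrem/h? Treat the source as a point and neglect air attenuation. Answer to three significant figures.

6.75 m

Since intensity falls as 1/r², d₂ = d₁·√(I₁/I₂).
I₁/I₂ = 663/25.0 = 26.52, so d₂ = 1.31 × √26.52 = 6.746 m.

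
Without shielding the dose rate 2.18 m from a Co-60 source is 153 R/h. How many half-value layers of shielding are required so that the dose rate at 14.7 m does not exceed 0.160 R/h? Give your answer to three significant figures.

4.39 half-value layers

At 14.7 m, distance alone gives (2.18/14.7)² = 0.02199, so 153 × 0.02199 = 3.364 R/h.
Further attenuation needed: 3.364/0.160 = 21.02.
n = log₂(21.02) = 4.394 half-value layers.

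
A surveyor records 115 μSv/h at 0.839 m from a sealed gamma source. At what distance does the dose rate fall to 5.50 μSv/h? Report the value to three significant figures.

By the inverse-square law, d₂ = d₁·√(I₁/I₂).
I₁/I₂ = 115/5.50 = 20.91, so d₂ = 0.839 × √20.91 = 3.837 m.

3.84 m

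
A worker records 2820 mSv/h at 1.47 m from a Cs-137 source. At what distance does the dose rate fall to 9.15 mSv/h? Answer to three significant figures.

25.8 m

Using I₁d₁² = I₂d₂², d₂ = d₁·√(I₁/I₂).
I₁/I₂ = 2820/9.15 = 308.2, so d₂ = 1.47 × √308.2 = 25.81 m.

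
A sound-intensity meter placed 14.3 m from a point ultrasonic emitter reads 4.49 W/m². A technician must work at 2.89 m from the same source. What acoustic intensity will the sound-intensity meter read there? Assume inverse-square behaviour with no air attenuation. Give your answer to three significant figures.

110 W/m²

Using I₁d₁² = I₂d₂², scaling from 14.3 m to 2.89 m:
4.49 × (14.3/2.89)² = 4.49 × 24.48 = 109.9 W/m².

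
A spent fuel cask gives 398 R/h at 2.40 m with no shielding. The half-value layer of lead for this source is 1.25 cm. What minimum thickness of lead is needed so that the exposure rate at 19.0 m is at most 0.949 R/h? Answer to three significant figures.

At 19.0 m, distance alone gives (2.40/19.0)² = 0.01596, so 398 × 0.01596 = 6.352 R/h.
Further attenuation needed: 6.352/0.949 = 6.693.
n = log₂(6.693) = 2.743 half-value layers.
Thickness = 2.743 × 1.25 cm = 3.429 cm.

3.43 cm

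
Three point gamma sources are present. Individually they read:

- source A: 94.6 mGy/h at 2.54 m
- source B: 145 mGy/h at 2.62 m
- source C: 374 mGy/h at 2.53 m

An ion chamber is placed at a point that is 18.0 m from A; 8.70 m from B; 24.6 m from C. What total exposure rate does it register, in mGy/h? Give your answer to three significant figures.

Each source contributes Iᵢ·(dᵢ/rᵢ)²; contributions add.
A: 94.6 × (2.54/18.0)² = 1.884 mGy/h
B: 145 × (2.62/8.70)² = 13.15 mGy/h
C: 374 × (2.53/24.6)² = 3.956 mGy/h
Total = 1.884 + 13.15 + 3.956 = 18.99 mGy/h.

19.0 mGy/h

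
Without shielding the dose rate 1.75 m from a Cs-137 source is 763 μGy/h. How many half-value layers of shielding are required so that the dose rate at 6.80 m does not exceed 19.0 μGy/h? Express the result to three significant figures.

At 6.80 m, distance alone gives (1.75/6.80)² = 0.06623, so 763 × 0.06623 = 50.53 μGy/h.
Further attenuation needed: 50.53/19.0 = 2.659.
n = log₂(2.659) = 1.411 half-value layers.

1.41 half-value layers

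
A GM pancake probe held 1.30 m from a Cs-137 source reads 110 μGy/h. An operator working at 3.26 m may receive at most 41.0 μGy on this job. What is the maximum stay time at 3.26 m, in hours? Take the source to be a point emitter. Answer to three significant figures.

By the inverse-square law, rate at 3.26 m:
(1.30/3.26)² = 0.1590, so 110 × 0.1590 = 17.49 μGy/h.
Stay time = 41.0 μGy ÷ 17.49 μGy/h = 2.344 h.

2.34 h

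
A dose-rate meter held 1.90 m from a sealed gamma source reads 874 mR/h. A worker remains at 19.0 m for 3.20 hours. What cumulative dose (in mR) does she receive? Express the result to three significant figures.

Intensity scales as (d₁/d₂)², so rate at 19.0 m:
(1.90/19.0)² = 0.01000, so 874 × 0.01000 = 8.740 mR/h.
Dose = rate × time = 8.740 mR/h × 3.200 h = 27.97 mR.

28.0 mR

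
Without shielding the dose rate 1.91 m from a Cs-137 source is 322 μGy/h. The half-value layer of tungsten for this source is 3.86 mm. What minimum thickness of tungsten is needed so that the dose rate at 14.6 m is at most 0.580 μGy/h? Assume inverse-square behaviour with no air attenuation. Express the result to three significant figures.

At 14.6 m, distance alone gives 322 × (1.91/14.6)² = 322 × 0.01711 = 5.509 μGy/h.
Further attenuation needed: 5.509/0.580 = 9.498.
n = log₂(9.498) = 3.248 half-value layers.
Thickness = 3.248 × 3.86 mm = 12.54 mm.

12.5 mm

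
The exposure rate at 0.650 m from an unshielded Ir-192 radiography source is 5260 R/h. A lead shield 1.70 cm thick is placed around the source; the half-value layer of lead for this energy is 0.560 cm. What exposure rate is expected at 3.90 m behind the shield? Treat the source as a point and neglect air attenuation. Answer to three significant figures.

Distance alone: (0.650/3.90)² = 0.02778, so 5260 × 0.02778 = 146.1 R/h.
Shield: 1.70/0.560 = 3.036 half-value layers → attenuation 2^(−3.036) = 0.1219.
Combined: 146.1 × 0.1219 = 17.81 R/h.

17.8 R/h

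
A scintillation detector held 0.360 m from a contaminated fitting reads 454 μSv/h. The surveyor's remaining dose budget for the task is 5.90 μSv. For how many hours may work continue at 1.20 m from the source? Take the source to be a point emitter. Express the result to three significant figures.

By the inverse-square law, rate at 1.20 m:
454 × (0.360/1.20)² = 454 × 0.09000 = 40.86 μSv/h.
Stay time = 5.90 μSv ÷ 40.86 μSv/h = 0.1444 h.

0.144 h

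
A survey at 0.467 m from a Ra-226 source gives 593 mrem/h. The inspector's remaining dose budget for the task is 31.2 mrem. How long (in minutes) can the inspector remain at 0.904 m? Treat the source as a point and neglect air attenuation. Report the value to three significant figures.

11.8 min

Applying the 1/r² law, rate at 0.904 m:
(0.467/0.904)² = 0.2669, so 593 × 0.2669 = 158.3 mrem/h.
Stay time = 31.2 mrem ÷ 158.3 mrem/h = 0.1971 h = 11.83 min.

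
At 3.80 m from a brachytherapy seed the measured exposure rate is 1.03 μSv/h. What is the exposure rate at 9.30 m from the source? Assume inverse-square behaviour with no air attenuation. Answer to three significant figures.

Using I₁d₁² = I₂d₂², scaling from 3.80 m to 9.30 m:
1.03 × (3.80/9.30)² = 1.03 × 0.1670 = 0.1720 μSv/h.

0.172 μSv/h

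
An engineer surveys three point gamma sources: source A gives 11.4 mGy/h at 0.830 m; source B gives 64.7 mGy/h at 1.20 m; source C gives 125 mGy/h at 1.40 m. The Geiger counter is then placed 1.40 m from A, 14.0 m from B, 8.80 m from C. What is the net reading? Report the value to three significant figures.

7.65 mGy/h

By superposition, sum each source's inverse-square contribution:
A: 11.4 × (0.830/1.40)² = 4.007 mGy/h
B: 64.7 × (1.20/14.0)² = 0.4753 mGy/h
C: 125 × (1.40/8.80)² = 3.164 mGy/h
Total = 4.007 + 0.4753 + 3.164 = 7.646 mGy/h.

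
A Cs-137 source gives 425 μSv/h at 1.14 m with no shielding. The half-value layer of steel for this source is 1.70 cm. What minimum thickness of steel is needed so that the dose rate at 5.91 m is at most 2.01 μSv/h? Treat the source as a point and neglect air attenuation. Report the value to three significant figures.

At 5.91 m, distance alone gives 425 × (1.14/5.91)² = 425 × 0.03721 = 15.81 μSv/h.
Further attenuation needed: 15.81/2.01 = 7.866.
n = log₂(7.866) = 2.976 half-value layers.
Thickness = 2.976 × 1.70 cm = 5.059 cm.

5.06 cm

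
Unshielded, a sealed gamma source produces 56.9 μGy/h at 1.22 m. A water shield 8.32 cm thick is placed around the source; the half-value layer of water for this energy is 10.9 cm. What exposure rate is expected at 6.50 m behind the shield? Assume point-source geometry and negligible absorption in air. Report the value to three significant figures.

1.18 μGy/h

Distance alone: (1.22/6.50)² = 0.03523, so 56.9 × 0.03523 = 2.005 μGy/h.
Shield: 8.32/10.9 = 0.7633 half-value layers → attenuation 2^(−0.7633) = 0.5891.
Combined: 2.005 × 0.5891 = 1.181 μGy/h.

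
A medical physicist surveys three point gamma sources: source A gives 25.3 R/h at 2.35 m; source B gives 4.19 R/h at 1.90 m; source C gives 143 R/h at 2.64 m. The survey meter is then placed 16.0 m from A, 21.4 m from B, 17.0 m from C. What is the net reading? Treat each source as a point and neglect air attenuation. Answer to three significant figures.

4.03 R/h

Each source contributes Iᵢ·(dᵢ/rᵢ)²; contributions add.
A: 25.3 × (2.35/16.0)² = 0.5458 R/h
B: 4.19 × (1.90/21.4)² = 0.03303 R/h
C: 143 × (2.64/17.0)² = 3.449 R/h
Total = 0.5458 + 0.03303 + 3.449 = 4.028 R/h.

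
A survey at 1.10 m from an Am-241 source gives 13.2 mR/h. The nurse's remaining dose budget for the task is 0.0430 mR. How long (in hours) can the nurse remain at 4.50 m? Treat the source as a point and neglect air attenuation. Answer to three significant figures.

Using I₁d₁² = I₂d₂², rate at 4.50 m:
13.2 × (1.10/4.50)² = 13.2 × 0.05975 = 0.7887 mR/h.
Stay time = 0.0430 mR ÷ 0.7887 mR/h = 0.05452 h.

0.0545 h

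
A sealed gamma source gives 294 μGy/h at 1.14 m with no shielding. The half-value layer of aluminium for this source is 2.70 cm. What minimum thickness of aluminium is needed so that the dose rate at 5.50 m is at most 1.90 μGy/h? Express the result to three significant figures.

7.38 cm

At 5.50 m, distance alone gives 294 × (1.14/5.50)² = 294 × 0.04296 = 12.63 μGy/h.
Further attenuation needed: 12.63/1.90 = 6.647.
n = log₂(6.647) = 2.733 half-value layers.
Thickness = 2.733 × 2.70 cm = 7.379 cm.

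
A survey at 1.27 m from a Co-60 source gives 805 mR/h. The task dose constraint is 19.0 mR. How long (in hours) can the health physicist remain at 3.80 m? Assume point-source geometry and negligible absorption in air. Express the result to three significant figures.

Since intensity falls as 1/r², rate at 3.80 m:
(1.27/3.80)² = 0.1117, so 805 × 0.1117 = 89.92 mR/h.
Stay time = 19.0 mR ÷ 89.92 mR/h = 0.2113 h.

0.211 h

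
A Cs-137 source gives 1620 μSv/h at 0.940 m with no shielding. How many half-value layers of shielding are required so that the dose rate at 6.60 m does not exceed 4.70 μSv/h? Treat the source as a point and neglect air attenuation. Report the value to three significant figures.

2.81 half-value layers

At 6.60 m, distance alone gives (0.940/6.60)² = 0.02028, so 1620 × 0.02028 = 32.85 μSv/h.
Further attenuation needed: 32.85/4.70 = 6.989.
n = log₂(6.989) = 2.805 half-value layers.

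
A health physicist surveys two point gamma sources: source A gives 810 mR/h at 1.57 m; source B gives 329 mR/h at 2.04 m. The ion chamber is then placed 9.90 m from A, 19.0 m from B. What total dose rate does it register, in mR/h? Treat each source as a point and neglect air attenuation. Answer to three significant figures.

24.2 mR/h

Each source contributes Iᵢ·(dᵢ/rᵢ)²; contributions add.
A: 810 × (1.57/9.90)² = 20.37 mR/h
B: 329 × (2.04/19.0)² = 3.793 mR/h
Total = 20.37 + 3.793 = 24.16 mR/h.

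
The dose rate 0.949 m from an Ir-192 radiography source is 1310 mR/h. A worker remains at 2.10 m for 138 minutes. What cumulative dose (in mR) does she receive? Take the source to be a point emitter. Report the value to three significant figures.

615 mR

Applying the 1/r² law, rate at 2.10 m:
1310 × (0.949/2.10)² = 1310 × 0.2042 = 267.5 mR/h.
Dose = rate × time = 267.5 mR/h × 2.300 h = 615.2 mR.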